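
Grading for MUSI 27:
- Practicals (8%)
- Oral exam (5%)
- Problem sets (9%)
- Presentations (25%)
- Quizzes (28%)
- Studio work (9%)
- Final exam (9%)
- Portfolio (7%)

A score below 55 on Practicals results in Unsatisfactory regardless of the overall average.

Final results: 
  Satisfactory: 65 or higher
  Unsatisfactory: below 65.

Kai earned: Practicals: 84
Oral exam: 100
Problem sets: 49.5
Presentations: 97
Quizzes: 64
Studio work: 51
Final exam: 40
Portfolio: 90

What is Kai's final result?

Practicals score 84 ≥ 55: minimum met.
Weighted total:
  Practicals 84 × 0.08 = 6.72
  Oral exam 100 × 0.05 = 5
  Problem sets 49.5 × 0.09 = 4.455
  Presentations 97 × 0.25 = 24.25
  Quizzes 64 × 0.28 = 17.92
  Studio work 51 × 0.09 = 4.59
  Final exam 40 × 0.09 = 3.6
  Portfolio 90 × 0.07 = 6.3
Sum = 72.835
72.835 ≥ 65 → Satisfactory

Satisfactory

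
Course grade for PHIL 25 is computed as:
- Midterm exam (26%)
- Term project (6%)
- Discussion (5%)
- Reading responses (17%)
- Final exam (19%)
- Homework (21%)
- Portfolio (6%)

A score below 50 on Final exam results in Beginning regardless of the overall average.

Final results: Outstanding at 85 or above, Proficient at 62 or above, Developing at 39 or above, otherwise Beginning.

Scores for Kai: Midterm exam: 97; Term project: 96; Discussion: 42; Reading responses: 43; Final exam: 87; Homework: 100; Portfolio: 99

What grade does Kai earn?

Proficient

Final exam score 87 ≥ 50: minimum met.
Weighted total:
  Midterm exam 97 × 0.26 = 25.22
  Term project 96 × 0.06 = 5.76
  Discussion 42 × 0.05 = 2.1
  Reading responses 43 × 0.17 = 7.31
  Final exam 87 × 0.19 = 16.53
  Homework 100 × 0.21 = 21
  Portfolio 99 × 0.06 = 5.94
Sum = 83.86
83.86 is ≥ 62 and < 85 → Proficient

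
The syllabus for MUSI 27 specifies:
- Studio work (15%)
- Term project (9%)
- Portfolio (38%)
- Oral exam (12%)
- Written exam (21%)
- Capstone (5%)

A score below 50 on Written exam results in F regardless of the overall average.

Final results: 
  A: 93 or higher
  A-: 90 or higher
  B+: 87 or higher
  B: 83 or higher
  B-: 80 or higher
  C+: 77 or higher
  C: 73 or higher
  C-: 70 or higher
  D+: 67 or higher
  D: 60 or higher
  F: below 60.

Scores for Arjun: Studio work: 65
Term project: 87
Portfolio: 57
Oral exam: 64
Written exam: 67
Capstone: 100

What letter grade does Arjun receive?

D

Written exam score 67 ≥ 50: minimum met.
Weighted total:
  Studio work 65 × 0.15 = 9.75
  Term project 87 × 0.09 = 7.83
  Portfolio 57 × 0.38 = 21.66
  Oral exam 64 × 0.12 = 7.68
  Written exam 67 × 0.21 = 14.07
  Capstone 100 × 0.05 = 5
Sum = 65.99
65.99 is ≥ 60 and < 67 → D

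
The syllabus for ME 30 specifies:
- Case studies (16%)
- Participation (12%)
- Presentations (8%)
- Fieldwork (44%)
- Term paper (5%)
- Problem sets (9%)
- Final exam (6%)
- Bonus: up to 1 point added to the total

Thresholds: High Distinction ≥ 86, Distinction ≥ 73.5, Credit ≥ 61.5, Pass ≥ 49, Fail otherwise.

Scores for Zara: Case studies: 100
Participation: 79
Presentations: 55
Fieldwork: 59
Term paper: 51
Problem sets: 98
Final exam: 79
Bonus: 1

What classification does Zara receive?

Credit

Weighted total:
  Case studies 100 × 0.16 = 16
  Participation 79 × 0.12 = 9.48
  Presentations 55 × 0.08 = 4.4
  Fieldwork 59 × 0.44 = 25.96
  Term paper 51 × 0.05 = 2.55
  Problem sets 98 × 0.09 = 8.82
  Final exam 79 × 0.06 = 4.74
Sum = 71.95
Bonus: 71.95 + 1 = 72.95
72.95 is ≥ 61.5 and < 73.5 → Credit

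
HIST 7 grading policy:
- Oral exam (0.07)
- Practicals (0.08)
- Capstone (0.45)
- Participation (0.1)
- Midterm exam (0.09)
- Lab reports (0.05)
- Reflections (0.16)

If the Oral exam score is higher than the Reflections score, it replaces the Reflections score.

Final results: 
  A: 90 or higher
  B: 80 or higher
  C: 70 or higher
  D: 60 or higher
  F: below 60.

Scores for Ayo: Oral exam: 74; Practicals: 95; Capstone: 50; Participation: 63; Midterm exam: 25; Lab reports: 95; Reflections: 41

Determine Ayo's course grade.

D

Oral exam (74) > Reflections (41), so Reflections counts as 74.
Weighted total:
  Oral exam 74 × 0.07 = 5.18
  Practicals 95 × 0.08 = 7.6
  Capstone 50 × 0.45 = 22.5
  Participation 63 × 0.1 = 6.3
  Midterm exam 25 × 0.09 = 2.25
  Lab reports 95 × 0.05 = 4.75
  Reflections 74 × 0.16 = 11.84
Sum = 60.42
60.42 is ≥ 60 and < 70 → D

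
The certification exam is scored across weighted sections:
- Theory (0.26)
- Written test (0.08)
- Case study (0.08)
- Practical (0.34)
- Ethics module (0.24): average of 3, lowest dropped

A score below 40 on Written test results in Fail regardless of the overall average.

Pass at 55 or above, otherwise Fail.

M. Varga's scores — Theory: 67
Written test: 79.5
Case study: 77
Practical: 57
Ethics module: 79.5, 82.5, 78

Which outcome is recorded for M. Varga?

Ethics module: drop 78 → average of remaining 2 = 162/2 = 81
Written test score 79.5 ≥ 40: minimum met.
Weighted total:
  Theory 67 × 0.26 = 17.42
  Written test 79.5 × 0.08 = 6.36
  Case study 77 × 0.08 = 6.16
  Practical 57 × 0.34 = 19.38
  Ethics module 81 × 0.24 = 19.44
Sum = 68.76
68.76 ≥ 55 → Pass

Pass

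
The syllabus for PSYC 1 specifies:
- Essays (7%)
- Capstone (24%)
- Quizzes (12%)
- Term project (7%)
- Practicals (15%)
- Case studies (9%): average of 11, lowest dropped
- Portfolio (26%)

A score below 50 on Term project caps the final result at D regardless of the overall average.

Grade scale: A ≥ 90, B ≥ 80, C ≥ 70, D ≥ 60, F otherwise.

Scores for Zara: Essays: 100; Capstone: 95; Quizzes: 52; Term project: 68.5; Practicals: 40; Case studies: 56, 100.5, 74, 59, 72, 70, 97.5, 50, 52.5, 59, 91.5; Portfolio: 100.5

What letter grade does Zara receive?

Case studies: drop 50 → average of remaining 10 = 732/10 = 73.2
Term project score 68.5 ≥ 50: minimum met.
Weighted total:
  Essays 100 × 0.07 = 7
  Capstone 95 × 0.24 = 22.8
  Quizzes 52 × 0.12 = 6.24
  Term project 68.5 × 0.07 = 4.795
  Practicals 40 × 0.15 = 6
  Case studies 73.2 × 0.09 = 6.588
  Portfolio 100.5 × 0.26 = 26.13
Sum = 79.553
79.553 is ≥ 70 and < 80 → C

C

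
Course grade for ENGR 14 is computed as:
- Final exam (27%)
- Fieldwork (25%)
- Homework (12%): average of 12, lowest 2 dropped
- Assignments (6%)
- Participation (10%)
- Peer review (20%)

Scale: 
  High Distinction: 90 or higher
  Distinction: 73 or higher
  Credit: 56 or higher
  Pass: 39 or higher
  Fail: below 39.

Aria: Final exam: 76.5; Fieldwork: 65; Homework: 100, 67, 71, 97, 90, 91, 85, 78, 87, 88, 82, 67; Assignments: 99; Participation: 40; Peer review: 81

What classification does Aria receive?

Homework: drop 67, 67 → average of remaining 10 = 869/10 = 86.9
Weighted total:
  Final exam 76.5 × 0.27 = 20.655
  Fieldwork 65 × 0.25 = 16.25
  Homework 86.9 × 0.12 = 10.428
  Assignments 99 × 0.06 = 5.94
  Participation 40 × 0.1 = 4
  Peer review 81 × 0.2 = 16.2
Sum = 73.473
73.473 is ≥ 73 and < 90 → Distinction

Distinction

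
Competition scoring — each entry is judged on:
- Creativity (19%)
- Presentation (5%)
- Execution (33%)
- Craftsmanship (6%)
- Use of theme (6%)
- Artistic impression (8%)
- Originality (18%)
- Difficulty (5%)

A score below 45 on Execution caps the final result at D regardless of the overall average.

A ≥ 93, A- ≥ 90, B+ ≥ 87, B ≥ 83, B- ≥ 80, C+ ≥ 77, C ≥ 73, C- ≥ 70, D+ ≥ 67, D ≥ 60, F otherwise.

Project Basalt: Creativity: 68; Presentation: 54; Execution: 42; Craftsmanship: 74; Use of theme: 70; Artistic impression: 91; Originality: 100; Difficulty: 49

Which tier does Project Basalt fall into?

D

Execution score 42 < 45: minimum not met.
Weighted total:
  Creativity 68 × 0.19 = 12.92
  Presentation 54 × 0.05 = 2.7
  Execution 42 × 0.33 = 13.86
  Craftsmanship 74 × 0.06 = 4.44
  Use of theme 70 × 0.06 = 4.2
  Artistic impression 91 × 0.08 = 7.28
  Originality 100 × 0.18 = 18
  Difficulty 49 × 0.05 = 2.45
Sum = 65.85
65.85 would be D; cap at D applies → D.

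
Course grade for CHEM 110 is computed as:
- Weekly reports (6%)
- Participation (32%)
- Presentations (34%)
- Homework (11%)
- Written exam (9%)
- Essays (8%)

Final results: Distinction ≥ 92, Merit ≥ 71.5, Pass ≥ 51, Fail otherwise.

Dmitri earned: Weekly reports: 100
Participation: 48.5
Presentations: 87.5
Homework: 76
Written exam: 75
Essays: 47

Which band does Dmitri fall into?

Pass

Weighted total:
  Weekly reports 100 × 0.06 = 6
  Participation 48.5 × 0.32 = 15.52
  Presentations 87.5 × 0.34 = 29.75
  Homework 76 × 0.11 = 8.36
  Written exam 75 × 0.09 = 6.75
  Essays 47 × 0.08 = 3.76
Sum = 70.14
70.14 is ≥ 51 and < 71.5 → Pass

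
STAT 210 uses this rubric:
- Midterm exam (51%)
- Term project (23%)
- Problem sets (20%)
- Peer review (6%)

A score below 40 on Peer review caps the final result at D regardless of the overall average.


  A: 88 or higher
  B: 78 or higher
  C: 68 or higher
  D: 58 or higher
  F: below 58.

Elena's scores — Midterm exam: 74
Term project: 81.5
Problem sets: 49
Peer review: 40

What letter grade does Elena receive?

C

Peer review score 40 ≥ 40: minimum met.
Weighted total:
  Midterm exam 74 × 0.51 = 37.74
  Term project 81.5 × 0.23 = 18.745
  Problem sets 49 × 0.2 = 9.8
  Peer review 40 × 0.06 = 2.4
Sum = 68.685
68.685 is ≥ 68 and < 78 → C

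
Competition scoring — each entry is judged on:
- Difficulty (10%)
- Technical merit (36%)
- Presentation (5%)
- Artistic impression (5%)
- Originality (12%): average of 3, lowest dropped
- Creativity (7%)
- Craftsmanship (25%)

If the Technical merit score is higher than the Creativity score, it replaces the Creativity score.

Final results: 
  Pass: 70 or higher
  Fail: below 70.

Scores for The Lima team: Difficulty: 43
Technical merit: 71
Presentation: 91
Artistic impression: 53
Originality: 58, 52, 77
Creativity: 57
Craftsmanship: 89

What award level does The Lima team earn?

Originality: drop 52 → average of remaining 2 = 135/2 = 67.5
Technical merit (71) > Creativity (57), so Creativity counts as 71.
Weighted total:
  Difficulty 43 × 0.1 = 4.3
  Technical merit 71 × 0.36 = 25.56
  Presentation 91 × 0.05 = 4.55
  Artistic impression 53 × 0.05 = 2.65
  Originality 67.5 × 0.12 = 8.1
  Creativity 71 × 0.07 = 4.97
  Craftsmanship 89 × 0.25 = 22.25
Sum = 72.38
72.38 ≥ 70 → Pass

Pass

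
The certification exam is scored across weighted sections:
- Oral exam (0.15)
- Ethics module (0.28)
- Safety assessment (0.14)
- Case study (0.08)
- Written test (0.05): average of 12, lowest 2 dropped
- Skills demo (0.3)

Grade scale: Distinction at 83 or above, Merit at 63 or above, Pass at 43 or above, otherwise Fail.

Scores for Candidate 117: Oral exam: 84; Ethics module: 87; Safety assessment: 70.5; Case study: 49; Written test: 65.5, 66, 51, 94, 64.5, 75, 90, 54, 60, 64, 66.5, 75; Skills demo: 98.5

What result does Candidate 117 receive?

Written test: drop 51, 54 → average of remaining 10 = 720.5/10 = 72.05
Weighted total:
  Oral exam 84 × 0.15 = 12.6
  Ethics module 87 × 0.28 = 24.36
  Safety assessment 70.5 × 0.14 = 9.87
  Case study 49 × 0.08 = 3.92
  Written test 72.05 × 0.05 = 3.6025
  Skills demo 98.5 × 0.3 = 29.55
Sum = 83.9025
83.9025 ≥ 83 → Distinction

Distinction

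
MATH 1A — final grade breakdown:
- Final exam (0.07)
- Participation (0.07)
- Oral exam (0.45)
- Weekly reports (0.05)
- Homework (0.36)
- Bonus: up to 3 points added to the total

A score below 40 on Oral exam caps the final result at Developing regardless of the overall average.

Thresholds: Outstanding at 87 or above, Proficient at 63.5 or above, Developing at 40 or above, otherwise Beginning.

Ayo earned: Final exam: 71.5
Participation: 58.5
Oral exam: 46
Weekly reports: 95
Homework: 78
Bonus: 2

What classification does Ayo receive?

Oral exam score 46 ≥ 40: minimum met.
Weighted total:
  Final exam 71.5 × 0.07 = 5.005
  Participation 58.5 × 0.07 = 4.095
  Oral exam 46 × 0.45 = 20.7
  Weekly reports 95 × 0.05 = 4.75
  Homework 78 × 0.36 = 28.08
Sum = 62.63
Bonus: 62.63 + 2 = 64.63
64.63 is ≥ 63.5 and < 87 → Proficient

Proficient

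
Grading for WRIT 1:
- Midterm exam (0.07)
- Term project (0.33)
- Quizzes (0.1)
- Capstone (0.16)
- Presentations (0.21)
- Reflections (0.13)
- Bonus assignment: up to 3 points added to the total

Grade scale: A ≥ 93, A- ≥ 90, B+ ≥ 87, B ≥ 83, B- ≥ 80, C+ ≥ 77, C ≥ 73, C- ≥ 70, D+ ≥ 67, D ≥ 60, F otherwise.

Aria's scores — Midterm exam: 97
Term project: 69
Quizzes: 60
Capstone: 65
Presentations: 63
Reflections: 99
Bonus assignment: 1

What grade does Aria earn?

Weighted total:
  Midterm exam 97 × 0.07 = 6.79
  Term project 69 × 0.33 = 22.77
  Quizzes 60 × 0.1 = 6
  Capstone 65 × 0.16 = 10.4
  Presentations 63 × 0.21 = 13.23
  Reflections 99 × 0.13 = 12.87
Sum = 72.06
Bonus assignment: 72.06 + 1 = 73.06
73.06 is ≥ 73 and < 77 → C

C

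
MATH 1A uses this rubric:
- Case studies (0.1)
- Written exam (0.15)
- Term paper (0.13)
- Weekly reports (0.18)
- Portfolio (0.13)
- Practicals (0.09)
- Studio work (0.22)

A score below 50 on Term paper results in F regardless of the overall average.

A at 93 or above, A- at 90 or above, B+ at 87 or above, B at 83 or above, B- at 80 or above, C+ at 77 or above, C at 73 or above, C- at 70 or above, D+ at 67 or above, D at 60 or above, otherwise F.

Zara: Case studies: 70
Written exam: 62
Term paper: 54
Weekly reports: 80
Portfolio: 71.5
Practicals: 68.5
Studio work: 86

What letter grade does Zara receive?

Term paper score 54 ≥ 50: minimum met.
Weighted total:
  Case studies 70 × 0.1 = 7
  Written exam 62 × 0.15 = 9.3
  Term paper 54 × 0.13 = 7.02
  Weekly reports 80 × 0.18 = 14.4
  Portfolio 71.5 × 0.13 = 9.295
  Practicals 68.5 × 0.09 = 6.165
  Studio work 86 × 0.22 = 18.92
Sum = 72.1
72.1 is ≥ 70 and < 73 → C-

C-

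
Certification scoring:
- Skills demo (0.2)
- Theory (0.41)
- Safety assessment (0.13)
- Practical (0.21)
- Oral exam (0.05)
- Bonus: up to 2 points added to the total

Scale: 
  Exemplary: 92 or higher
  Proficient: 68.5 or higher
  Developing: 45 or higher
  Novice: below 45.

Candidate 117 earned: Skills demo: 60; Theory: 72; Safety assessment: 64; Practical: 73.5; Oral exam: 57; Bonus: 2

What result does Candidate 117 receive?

Proficient

Weighted total:
  Skills demo 60 × 0.2 = 12
  Theory 72 × 0.41 = 29.52
  Safety assessment 64 × 0.13 = 8.32
  Practical 73.5 × 0.21 = 15.435
  Oral exam 57 × 0.05 = 2.85
Sum = 68.125
Bonus: 68.125 + 2 = 70.125
70.125 is ≥ 68.5 and < 92 → Proficient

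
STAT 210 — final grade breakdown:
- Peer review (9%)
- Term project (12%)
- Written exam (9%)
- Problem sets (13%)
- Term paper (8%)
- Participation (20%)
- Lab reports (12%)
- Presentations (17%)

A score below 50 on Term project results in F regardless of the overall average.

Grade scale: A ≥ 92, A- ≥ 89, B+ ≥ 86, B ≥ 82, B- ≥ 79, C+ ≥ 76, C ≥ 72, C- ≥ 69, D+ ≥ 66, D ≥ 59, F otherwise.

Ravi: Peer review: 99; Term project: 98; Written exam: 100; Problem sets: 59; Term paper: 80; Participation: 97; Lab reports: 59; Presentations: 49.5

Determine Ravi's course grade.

C+

Term project score 98 ≥ 50: minimum met.
Weighted total:
  Peer review 99 × 0.09 = 8.91
  Term project 98 × 0.12 = 11.76
  Written exam 100 × 0.09 = 9
  Problem sets 59 × 0.13 = 7.67
  Term paper 80 × 0.08 = 6.4
  Participation 97 × 0.2 = 19.4
  Lab reports 59 × 0.12 = 7.08
  Presentations 49.5 × 0.17 = 8.415
Sum = 78.635
78.635 is ≥ 76 and < 79 → C+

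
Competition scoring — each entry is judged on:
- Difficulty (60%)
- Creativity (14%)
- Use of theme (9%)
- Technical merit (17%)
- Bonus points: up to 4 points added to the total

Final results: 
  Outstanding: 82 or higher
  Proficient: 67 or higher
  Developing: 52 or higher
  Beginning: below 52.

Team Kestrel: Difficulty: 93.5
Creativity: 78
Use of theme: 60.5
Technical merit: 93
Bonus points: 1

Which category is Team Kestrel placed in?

Weighted total:
  Difficulty 93.5 × 0.6 = 56.1
  Creativity 78 × 0.14 = 10.92
  Use of theme 60.5 × 0.09 = 5.445
  Technical merit 93 × 0.17 = 15.81
Sum = 88.275
Bonus points: 88.275 + 1 = 89.275
89.275 ≥ 82 → Outstanding

Outstanding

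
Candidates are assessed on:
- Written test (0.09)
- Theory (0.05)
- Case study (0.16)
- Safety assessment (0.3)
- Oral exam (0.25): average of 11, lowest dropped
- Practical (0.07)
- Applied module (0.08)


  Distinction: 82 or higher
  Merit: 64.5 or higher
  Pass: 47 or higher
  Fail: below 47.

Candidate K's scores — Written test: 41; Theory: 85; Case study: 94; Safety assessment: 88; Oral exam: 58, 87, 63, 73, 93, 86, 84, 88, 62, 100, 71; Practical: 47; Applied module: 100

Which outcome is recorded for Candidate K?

Merit

Oral exam: drop 58 → average of remaining 10 = 807/10 = 80.7
Weighted total:
  Written test 41 × 0.09 = 3.69
  Theory 85 × 0.05 = 4.25
  Case study 94 × 0.16 = 15.04
  Safety assessment 88 × 0.3 = 26.4
  Oral exam 80.7 × 0.25 = 20.175
  Practical 47 × 0.07 = 3.29
  Applied module 100 × 0.08 = 8
Sum = 80.845
80.845 is ≥ 64.5 and < 82 → Merit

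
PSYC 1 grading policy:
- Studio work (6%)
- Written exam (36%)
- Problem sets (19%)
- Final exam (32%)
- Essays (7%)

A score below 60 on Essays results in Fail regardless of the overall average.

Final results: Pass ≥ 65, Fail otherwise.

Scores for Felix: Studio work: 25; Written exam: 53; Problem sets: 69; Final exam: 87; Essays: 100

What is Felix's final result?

Pass

Essays score 100 ≥ 60: minimum met.
Weighted total:
  Studio work 25 × 0.06 = 1.5
  Written exam 53 × 0.36 = 19.08
  Problem sets 69 × 0.19 = 13.11
  Final exam 87 × 0.32 = 27.84
  Essays 100 × 0.07 = 7
Sum = 68.53
68.53 ≥ 65 → Pass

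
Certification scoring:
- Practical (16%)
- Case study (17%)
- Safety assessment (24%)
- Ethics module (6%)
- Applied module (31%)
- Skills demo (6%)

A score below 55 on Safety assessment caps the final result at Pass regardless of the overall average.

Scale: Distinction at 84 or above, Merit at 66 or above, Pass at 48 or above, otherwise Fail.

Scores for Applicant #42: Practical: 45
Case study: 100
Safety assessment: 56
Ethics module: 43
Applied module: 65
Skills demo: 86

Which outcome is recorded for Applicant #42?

Pass

Safety assessment score 56 ≥ 55: minimum met.
Weighted total:
  Practical 45 × 0.16 = 7.2
  Case study 100 × 0.17 = 17
  Safety assessment 56 × 0.24 = 13.44
  Ethics module 43 × 0.06 = 2.58
  Applied module 65 × 0.31 = 20.15
  Skills demo 86 × 0.06 = 5.16
Sum = 65.53
65.53 is ≥ 48 and < 66 → Pass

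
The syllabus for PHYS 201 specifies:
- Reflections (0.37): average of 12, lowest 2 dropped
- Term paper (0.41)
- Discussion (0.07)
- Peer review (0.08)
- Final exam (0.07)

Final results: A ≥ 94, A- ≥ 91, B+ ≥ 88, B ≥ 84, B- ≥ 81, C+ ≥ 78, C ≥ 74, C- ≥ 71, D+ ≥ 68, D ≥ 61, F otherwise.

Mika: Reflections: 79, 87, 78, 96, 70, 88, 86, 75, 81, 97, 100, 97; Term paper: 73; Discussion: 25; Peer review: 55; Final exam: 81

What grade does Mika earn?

Reflections: drop 70, 75 → average of remaining 10 = 889/10 = 88.9
Weighted total:
  Reflections 88.9 × 0.37 = 32.893
  Term paper 73 × 0.41 = 29.93
  Discussion 25 × 0.07 = 1.75
  Peer review 55 × 0.08 = 4.4
  Final exam 81 × 0.07 = 5.67
Sum = 74.643
74.643 is ≥ 74 and < 78 → C

C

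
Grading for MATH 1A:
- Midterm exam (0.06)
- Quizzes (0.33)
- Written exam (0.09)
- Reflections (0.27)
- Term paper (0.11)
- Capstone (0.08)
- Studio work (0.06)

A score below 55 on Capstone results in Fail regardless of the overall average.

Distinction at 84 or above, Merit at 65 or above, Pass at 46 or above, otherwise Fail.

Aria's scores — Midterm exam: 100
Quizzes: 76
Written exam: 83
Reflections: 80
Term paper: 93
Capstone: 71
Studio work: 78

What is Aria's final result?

Capstone score 71 ≥ 55: minimum met.
Weighted total:
  Midterm exam 100 × 0.06 = 6
  Quizzes 76 × 0.33 = 25.08
  Written exam 83 × 0.09 = 7.47
  Reflections 80 × 0.27 = 21.6
  Term paper 93 × 0.11 = 10.23
  Capstone 71 × 0.08 = 5.68
  Studio work 78 × 0.06 = 4.68
Sum = 80.74
80.74 is ≥ 65 and < 84 → Merit

Merit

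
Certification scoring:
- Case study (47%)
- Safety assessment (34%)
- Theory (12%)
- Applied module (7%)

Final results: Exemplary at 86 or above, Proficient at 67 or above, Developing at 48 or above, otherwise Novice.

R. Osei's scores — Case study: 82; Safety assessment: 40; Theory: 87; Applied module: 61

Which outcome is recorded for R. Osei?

Weighted total:
  Case study 82 × 0.47 = 38.54
  Safety assessment 40 × 0.34 = 13.6
  Theory 87 × 0.12 = 10.44
  Applied module 61 × 0.07 = 4.27
Sum = 66.85
66.85 is ≥ 48 and < 67 → Developing

Developing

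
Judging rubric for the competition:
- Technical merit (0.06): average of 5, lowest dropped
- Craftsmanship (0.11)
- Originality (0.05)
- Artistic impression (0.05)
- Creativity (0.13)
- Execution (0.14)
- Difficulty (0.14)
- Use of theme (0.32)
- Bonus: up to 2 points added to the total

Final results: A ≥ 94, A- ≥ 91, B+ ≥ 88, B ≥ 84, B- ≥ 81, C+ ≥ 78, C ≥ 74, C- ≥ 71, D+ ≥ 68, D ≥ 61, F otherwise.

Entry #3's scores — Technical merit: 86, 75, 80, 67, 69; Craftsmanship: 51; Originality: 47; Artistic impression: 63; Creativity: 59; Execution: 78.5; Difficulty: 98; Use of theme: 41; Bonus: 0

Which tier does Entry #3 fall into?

Technical merit: drop 67 → average of remaining 4 = 310/4 = 77.5
Weighted total:
  Technical merit 77.5 × 0.06 = 4.65
  Craftsmanship 51 × 0.11 = 5.61
  Originality 47 × 0.05 = 2.35
  Artistic impression 63 × 0.05 = 3.15
  Creativity 59 × 0.13 = 7.67
  Execution 78.5 × 0.14 = 10.99
  Difficulty 98 × 0.14 = 13.72
  Use of theme 41 × 0.32 = 13.12
Sum = 61.26
Bonus: 61.26 + 0 = 61.26
61.26 is ≥ 61 and < 68 → D

D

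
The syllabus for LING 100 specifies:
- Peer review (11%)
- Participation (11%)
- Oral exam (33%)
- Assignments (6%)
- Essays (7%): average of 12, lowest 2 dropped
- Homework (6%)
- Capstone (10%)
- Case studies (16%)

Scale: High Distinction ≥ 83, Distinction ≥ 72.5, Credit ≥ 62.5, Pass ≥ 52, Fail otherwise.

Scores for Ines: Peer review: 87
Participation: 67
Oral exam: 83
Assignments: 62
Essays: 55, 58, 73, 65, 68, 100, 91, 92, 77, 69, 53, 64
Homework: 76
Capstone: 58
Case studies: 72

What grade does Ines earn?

Essays: drop 53, 55 → average of remaining 10 = 757/10 = 75.7
Weighted total:
  Peer review 87 × 0.11 = 9.57
  Participation 67 × 0.11 = 7.37
  Oral exam 83 × 0.33 = 27.39
  Assignments 62 × 0.06 = 3.72
  Essays 75.7 × 0.07 = 5.299
  Homework 76 × 0.06 = 4.56
  Capstone 58 × 0.1 = 5.8
  Case studies 72 × 0.16 = 11.52
Sum = 75.229
75.229 is ≥ 72.5 and < 83 → Distinction

Distinction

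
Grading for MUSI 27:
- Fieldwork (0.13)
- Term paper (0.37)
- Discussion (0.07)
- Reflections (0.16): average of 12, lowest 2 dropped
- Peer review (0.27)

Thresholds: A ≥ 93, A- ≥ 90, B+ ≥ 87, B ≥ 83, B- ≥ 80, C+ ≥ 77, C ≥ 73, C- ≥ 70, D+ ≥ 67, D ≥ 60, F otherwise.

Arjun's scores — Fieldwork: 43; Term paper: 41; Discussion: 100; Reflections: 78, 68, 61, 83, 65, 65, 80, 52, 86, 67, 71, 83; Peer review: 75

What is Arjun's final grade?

Reflections: drop 52, 61 → average of remaining 10 = 746/10 = 74.6
Weighted total:
  Fieldwork 43 × 0.13 = 5.59
  Term paper 41 × 0.37 = 15.17
  Discussion 100 × 0.07 = 7
  Reflections 74.6 × 0.16 = 11.936
  Peer review 75 × 0.27 = 20.25
Sum = 59.946
59.946 < 60 → F

F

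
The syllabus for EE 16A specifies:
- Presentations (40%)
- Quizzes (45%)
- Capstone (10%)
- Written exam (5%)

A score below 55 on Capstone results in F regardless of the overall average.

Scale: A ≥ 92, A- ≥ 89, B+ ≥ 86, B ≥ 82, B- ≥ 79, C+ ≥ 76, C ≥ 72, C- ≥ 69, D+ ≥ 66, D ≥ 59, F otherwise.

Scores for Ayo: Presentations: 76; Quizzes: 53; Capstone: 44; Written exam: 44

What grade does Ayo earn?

F

Capstone score 44 < 55: minimum not met.
Weighted total:
  Presentations 76 × 0.4 = 30.4
  Quizzes 53 × 0.45 = 23.85
  Capstone 44 × 0.1 = 4.4
  Written exam 44 × 0.05 = 2.2
Sum = 60.85
Because the Capstone minimum was not met, the result is F.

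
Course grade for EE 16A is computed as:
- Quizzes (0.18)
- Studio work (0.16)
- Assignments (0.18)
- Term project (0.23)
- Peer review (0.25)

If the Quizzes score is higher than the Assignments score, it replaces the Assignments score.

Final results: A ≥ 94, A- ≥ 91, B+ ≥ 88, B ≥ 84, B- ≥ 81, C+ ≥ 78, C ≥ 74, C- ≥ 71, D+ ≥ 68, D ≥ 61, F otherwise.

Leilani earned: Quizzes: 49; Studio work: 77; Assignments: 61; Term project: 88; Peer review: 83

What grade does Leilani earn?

Quizzes (49) ≤ Assignments (61), so Assignments stays at 61.
Weighted total:
  Quizzes 49 × 0.18 = 8.82
  Studio work 77 × 0.16 = 12.32
  Assignments 61 × 0.18 = 10.98
  Term project 88 × 0.23 = 20.24
  Peer review 83 × 0.25 = 20.75
Sum = 73.11
73.11 is ≥ 71 and < 74 → C-

C-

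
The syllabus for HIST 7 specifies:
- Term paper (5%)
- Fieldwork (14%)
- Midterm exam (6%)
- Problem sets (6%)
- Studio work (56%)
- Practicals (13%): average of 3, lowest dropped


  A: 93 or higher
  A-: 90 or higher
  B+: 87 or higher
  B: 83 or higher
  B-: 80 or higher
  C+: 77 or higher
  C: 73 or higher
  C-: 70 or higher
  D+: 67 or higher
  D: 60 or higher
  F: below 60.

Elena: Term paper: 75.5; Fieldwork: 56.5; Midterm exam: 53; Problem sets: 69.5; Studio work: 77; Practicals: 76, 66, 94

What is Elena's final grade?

Practicals: drop 66 → average of remaining 2 = 170/2 = 85
Weighted total:
  Term paper 75.5 × 0.05 = 3.775
  Fieldwork 56.5 × 0.14 = 7.91
  Midterm exam 53 × 0.06 = 3.18
  Problem sets 69.5 × 0.06 = 4.17
  Studio work 77 × 0.56 = 43.12
  Practicals 85 × 0.13 = 11.05
Sum = 73.205
73.205 is ≥ 73 and < 77 → C

C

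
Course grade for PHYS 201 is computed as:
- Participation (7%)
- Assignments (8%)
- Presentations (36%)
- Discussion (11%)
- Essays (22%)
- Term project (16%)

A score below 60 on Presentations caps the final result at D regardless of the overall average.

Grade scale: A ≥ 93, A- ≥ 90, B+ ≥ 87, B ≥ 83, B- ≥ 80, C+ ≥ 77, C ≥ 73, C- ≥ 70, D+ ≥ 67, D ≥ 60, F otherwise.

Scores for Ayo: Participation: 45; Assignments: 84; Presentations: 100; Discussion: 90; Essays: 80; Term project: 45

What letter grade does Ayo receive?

Presentations score 100 ≥ 60: minimum met.
Weighted total:
  Participation 45 × 0.07 = 3.15
  Assignments 84 × 0.08 = 6.72
  Presentations 100 × 0.36 = 36
  Discussion 90 × 0.11 = 9.9
  Essays 80 × 0.22 = 17.6
  Term project 45 × 0.16 = 7.2
Sum = 80.57
80.57 is ≥ 80 and < 83 → B-

B-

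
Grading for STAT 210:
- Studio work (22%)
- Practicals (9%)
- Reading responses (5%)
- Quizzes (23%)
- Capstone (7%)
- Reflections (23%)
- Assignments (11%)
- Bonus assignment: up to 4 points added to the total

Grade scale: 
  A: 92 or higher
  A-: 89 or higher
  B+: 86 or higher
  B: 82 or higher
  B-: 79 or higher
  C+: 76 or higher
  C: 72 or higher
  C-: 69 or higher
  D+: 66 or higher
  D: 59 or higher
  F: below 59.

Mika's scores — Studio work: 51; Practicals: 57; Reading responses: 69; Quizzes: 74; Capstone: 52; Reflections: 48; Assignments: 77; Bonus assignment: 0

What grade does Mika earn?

Weighted total:
  Studio work 51 × 0.22 = 11.22
  Practicals 57 × 0.09 = 5.13
  Reading responses 69 × 0.05 = 3.45
  Quizzes 74 × 0.23 = 17.02
  Capstone 52 × 0.07 = 3.64
  Reflections 48 × 0.23 = 11.04
  Assignments 77 × 0.11 = 8.47
Sum = 59.97
Bonus assignment: 59.97 + 0 = 59.97
59.97 is ≥ 59 and < 66 → D

D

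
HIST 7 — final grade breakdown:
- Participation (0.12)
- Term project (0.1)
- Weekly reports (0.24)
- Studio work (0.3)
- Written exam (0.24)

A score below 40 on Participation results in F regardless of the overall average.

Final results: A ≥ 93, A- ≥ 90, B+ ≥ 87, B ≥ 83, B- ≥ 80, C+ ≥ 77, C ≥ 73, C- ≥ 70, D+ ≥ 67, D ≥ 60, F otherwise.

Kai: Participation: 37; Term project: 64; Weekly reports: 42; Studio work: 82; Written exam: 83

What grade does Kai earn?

F

Participation score 37 < 40: minimum not met.
Weighted total:
  Participation 37 × 0.12 = 4.44
  Term project 64 × 0.1 = 6.4
  Weekly reports 42 × 0.24 = 10.08
  Studio work 82 × 0.3 = 24.6
  Written exam 83 × 0.24 = 19.92
Sum = 65.44
Because the Participation minimum was not met, the result is F.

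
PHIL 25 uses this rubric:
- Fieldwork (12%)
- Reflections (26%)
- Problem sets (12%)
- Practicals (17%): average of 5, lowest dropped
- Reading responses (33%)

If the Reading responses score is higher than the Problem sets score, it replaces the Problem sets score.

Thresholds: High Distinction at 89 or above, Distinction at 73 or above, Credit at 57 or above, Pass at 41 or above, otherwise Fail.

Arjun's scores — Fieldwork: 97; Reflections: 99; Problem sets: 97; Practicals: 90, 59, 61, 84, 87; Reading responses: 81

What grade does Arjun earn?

High Distinction

Practicals: drop 59 → average of remaining 4 = 322/4 = 80.5
Reading responses (81) ≤ Problem sets (97), so Problem sets stays at 97.
Weighted total:
  Fieldwork 97 × 0.12 = 11.64
  Reflections 99 × 0.26 = 25.74
  Problem sets 97 × 0.12 = 11.64
  Practicals 80.5 × 0.17 = 13.685
  Reading responses 81 × 0.33 = 26.73
Sum = 89.435
89.435 ≥ 89 → High Distinction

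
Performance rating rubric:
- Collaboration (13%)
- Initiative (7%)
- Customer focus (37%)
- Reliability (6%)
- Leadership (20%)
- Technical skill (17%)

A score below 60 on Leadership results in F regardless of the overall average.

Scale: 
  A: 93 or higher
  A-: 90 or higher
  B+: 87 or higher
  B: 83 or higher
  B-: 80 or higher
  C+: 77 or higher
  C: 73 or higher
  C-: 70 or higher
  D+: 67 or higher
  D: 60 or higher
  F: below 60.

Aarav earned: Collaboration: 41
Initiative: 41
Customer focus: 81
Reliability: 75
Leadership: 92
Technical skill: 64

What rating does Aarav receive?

C-

Leadership score 92 ≥ 60: minimum met.
Weighted total:
  Collaboration 41 × 0.13 = 5.33
  Initiative 41 × 0.07 = 2.87
  Customer focus 81 × 0.37 = 29.97
  Reliability 75 × 0.06 = 4.5
  Leadership 92 × 0.2 = 18.4
  Technical skill 64 × 0.17 = 10.88
Sum = 71.95
71.95 is ≥ 70 and < 73 → C-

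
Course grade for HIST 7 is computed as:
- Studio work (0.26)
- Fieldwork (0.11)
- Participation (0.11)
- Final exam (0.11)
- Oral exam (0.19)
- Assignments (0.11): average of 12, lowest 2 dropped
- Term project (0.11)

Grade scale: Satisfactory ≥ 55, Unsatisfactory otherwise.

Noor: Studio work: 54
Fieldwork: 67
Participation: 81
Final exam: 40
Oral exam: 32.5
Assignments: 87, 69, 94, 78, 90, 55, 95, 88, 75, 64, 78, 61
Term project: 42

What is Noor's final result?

Unsatisfactory

Assignments: drop 55, 61 → average of remaining 10 = 818/10 = 81.8
Weighted total:
  Studio work 54 × 0.26 = 14.04
  Fieldwork 67 × 0.11 = 7.37
  Participation 81 × 0.11 = 8.91
  Final exam 40 × 0.11 = 4.4
  Oral exam 32.5 × 0.19 = 6.175
  Assignments 81.8 × 0.11 = 8.998
  Term project 42 × 0.11 = 4.62
Sum = 54.513
54.513 < 55 → Unsatisfactory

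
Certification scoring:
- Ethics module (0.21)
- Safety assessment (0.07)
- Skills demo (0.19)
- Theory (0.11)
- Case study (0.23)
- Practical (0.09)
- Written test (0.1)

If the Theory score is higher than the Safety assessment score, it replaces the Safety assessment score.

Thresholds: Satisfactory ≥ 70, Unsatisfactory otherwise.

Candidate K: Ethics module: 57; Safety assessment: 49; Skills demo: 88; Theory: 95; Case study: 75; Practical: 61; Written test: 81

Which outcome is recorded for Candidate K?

Satisfactory

Theory (95) > Safety assessment (49), so Safety assessment counts as 95.
Weighted total:
  Ethics module 57 × 0.21 = 11.97
  Safety assessment 95 × 0.07 = 6.65
  Skills demo 88 × 0.19 = 16.72
  Theory 95 × 0.11 = 10.45
  Case study 75 × 0.23 = 17.25
  Practical 61 × 0.09 = 5.49
  Written test 81 × 0.1 = 8.1
Sum = 76.63
76.63 ≥ 70 → Satisfactory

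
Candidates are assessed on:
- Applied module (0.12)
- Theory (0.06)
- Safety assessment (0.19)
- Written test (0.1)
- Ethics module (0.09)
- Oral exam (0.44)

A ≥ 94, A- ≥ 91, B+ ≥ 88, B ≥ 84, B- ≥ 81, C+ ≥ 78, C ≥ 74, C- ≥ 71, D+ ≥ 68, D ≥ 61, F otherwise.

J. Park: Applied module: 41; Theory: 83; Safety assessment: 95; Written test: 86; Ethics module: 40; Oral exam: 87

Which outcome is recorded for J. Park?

Weighted total:
  Applied module 41 × 0.12 = 4.92
  Theory 83 × 0.06 = 4.98
  Safety assessment 95 × 0.19 = 18.05
  Written test 86 × 0.1 = 8.6
  Ethics module 40 × 0.09 = 3.6
  Oral exam 87 × 0.44 = 38.28
Sum = 78.43
78.43 is ≥ 78 and < 81 → C+

C+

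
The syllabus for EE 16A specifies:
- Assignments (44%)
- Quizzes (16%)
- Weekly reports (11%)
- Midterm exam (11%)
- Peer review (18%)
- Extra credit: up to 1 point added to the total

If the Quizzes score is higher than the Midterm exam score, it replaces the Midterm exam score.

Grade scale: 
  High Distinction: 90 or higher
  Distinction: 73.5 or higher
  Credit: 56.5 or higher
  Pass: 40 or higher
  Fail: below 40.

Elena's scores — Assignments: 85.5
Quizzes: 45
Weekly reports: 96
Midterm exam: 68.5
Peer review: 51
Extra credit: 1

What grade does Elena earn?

Credit

Quizzes (45) ≤ Midterm exam (68.5), so Midterm exam stays at 68.5.
Weighted total:
  Assignments 85.5 × 0.44 = 37.62
  Quizzes 45 × 0.16 = 7.2
  Weekly reports 96 × 0.11 = 10.56
  Midterm exam 68.5 × 0.11 = 7.535
  Peer review 51 × 0.18 = 9.18
Sum = 72.095
Extra credit: 72.095 + 1 = 73.095
73.095 is ≥ 56.5 and < 73.5 → Credit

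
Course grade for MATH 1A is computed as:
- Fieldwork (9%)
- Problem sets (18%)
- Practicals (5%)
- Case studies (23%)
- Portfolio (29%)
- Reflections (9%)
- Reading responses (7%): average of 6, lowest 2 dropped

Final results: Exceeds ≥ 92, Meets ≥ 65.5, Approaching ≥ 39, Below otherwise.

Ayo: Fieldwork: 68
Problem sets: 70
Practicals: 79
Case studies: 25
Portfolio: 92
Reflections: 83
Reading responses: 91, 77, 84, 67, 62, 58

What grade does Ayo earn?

Meets

Reading responses: drop 58, 62 → average of remaining 4 = 319/4 = 79.75
Weighted total:
  Fieldwork 68 × 0.09 = 6.12
  Problem sets 70 × 0.18 = 12.6
  Practicals 79 × 0.05 = 3.95
  Case studies 25 × 0.23 = 5.75
  Portfolio 92 × 0.29 = 26.68
  Reflections 83 × 0.09 = 7.47
  Reading responses 79.75 × 0.07 = 5.5825
Sum = 68.1525
68.1525 is ≥ 65.5 and < 92 → Meets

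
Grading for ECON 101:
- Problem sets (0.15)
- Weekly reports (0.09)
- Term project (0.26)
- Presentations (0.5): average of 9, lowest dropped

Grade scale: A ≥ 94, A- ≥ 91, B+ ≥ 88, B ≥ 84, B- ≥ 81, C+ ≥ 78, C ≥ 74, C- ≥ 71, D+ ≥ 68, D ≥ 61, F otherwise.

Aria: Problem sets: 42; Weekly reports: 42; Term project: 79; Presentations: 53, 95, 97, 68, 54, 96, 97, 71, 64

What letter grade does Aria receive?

Presentations: drop 53 → average of remaining 8 = 642/8 = 80.25
Weighted total:
  Problem sets 42 × 0.15 = 6.3
  Weekly reports 42 × 0.09 = 3.78
  Term project 79 × 0.26 = 20.54
  Presentations 80.25 × 0.5 = 40.125
Sum = 70.745
70.745 is ≥ 68 and < 71 → D+

D+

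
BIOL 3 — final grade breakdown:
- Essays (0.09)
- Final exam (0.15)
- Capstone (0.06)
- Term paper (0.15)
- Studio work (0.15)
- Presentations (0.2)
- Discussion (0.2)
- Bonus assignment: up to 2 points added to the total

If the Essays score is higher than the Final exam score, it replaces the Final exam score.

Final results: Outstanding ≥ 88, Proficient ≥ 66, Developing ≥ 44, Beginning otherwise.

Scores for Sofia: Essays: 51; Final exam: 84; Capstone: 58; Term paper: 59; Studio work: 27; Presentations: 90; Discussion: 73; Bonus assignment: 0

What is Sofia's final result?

Proficient

Essays (51) ≤ Final exam (84), so Final exam stays at 84.
Weighted total:
  Essays 51 × 0.09 = 4.59
  Final exam 84 × 0.15 = 12.6
  Capstone 58 × 0.06 = 3.48
  Term paper 59 × 0.15 = 8.85
  Studio work 27 × 0.15 = 4.05
  Presentations 90 × 0.2 = 18
  Discussion 73 × 0.2 = 14.6
Sum = 66.17
Bonus assignment: 66.17 + 0 = 66.17
66.17 is ≥ 66 and < 88 → Proficient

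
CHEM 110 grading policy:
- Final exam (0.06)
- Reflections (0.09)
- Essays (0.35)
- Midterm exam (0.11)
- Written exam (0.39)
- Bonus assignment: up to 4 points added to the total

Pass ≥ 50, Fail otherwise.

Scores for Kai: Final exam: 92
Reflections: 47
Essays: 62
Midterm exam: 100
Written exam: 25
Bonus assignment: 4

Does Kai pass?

Pass

Weighted total:
  Final exam 92 × 0.06 = 5.52
  Reflections 47 × 0.09 = 4.23
  Essays 62 × 0.35 = 21.7
  Midterm exam 100 × 0.11 = 11
  Written exam 25 × 0.39 = 9.75
Sum = 52.2
Bonus assignment: 52.2 + 4 = 56.2
56.2 ≥ 50 → Pass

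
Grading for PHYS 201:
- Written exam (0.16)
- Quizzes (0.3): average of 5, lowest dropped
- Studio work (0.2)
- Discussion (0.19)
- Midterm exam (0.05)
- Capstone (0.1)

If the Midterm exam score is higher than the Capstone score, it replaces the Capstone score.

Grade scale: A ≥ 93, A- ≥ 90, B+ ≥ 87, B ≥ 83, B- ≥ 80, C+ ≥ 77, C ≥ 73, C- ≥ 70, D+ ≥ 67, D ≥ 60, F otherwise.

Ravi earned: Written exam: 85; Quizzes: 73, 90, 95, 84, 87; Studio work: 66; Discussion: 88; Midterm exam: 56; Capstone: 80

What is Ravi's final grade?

Quizzes: drop 73 → average of remaining 4 = 356/4 = 89
Midterm exam (56) ≤ Capstone (80), so Capstone stays at 80.
Weighted total:
  Written exam 85 × 0.16 = 13.6
  Quizzes 89 × 0.3 = 26.7
  Studio work 66 × 0.2 = 13.2
  Discussion 88 × 0.19 = 16.72
  Midterm exam 56 × 0.05 = 2.8
  Capstone 80 × 0.1 = 8
Sum = 81.02
81.02 is ≥ 80 and < 83 → B-

B-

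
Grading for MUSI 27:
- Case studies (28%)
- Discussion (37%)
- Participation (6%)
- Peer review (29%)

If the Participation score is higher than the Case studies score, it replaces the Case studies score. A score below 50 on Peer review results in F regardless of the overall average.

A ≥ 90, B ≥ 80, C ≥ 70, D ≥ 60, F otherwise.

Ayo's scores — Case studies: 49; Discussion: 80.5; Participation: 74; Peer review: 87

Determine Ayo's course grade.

Participation (74) > Case studies (49), so Case studies counts as 74.
Peer review score 87 ≥ 50: minimum met.
Weighted total:
  Case studies 74 × 0.28 = 20.72
  Discussion 80.5 × 0.37 = 29.785
  Participation 74 × 0.06 = 4.44
  Peer review 87 × 0.29 = 25.23
Sum = 80.175
80.175 is ≥ 80 and < 90 → B

B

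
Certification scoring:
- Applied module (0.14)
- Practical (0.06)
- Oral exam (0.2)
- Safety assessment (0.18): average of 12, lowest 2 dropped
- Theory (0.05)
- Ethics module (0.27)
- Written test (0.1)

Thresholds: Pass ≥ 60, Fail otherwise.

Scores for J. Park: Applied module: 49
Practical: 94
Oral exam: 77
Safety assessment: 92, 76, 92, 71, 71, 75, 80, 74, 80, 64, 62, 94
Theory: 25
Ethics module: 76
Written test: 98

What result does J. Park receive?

Safety assessment: drop 62, 64 → average of remaining 10 = 805/10 = 80.5
Weighted total:
  Applied module 49 × 0.14 = 6.86
  Practical 94 × 0.06 = 5.64
  Oral exam 77 × 0.2 = 15.4
  Safety assessment 80.5 × 0.18 = 14.49
  Theory 25 × 0.05 = 1.25
  Ethics module 76 × 0.27 = 20.52
  Written test 98 × 0.1 = 9.8
Sum = 73.96
73.96 ≥ 60 → Pass

Pass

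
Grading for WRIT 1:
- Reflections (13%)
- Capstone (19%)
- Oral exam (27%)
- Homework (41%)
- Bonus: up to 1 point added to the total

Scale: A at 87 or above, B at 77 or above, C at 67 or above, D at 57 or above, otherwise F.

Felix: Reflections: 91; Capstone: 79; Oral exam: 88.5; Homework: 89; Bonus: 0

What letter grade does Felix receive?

A

Weighted total:
  Reflections 91 × 0.13 = 11.83
  Capstone 79 × 0.19 = 15.01
  Oral exam 88.5 × 0.27 = 23.895
  Homework 89 × 0.41 = 36.49
Sum = 87.225
Bonus: 87.225 + 0 = 87.225
87.225 ≥ 87 → A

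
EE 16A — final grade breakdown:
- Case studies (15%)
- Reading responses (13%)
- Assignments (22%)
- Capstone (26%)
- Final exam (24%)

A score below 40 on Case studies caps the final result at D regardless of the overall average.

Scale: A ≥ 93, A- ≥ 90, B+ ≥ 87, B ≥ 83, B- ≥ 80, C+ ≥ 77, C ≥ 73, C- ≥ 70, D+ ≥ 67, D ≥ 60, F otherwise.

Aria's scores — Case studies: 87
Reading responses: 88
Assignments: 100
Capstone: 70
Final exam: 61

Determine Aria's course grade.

Case studies score 87 ≥ 40: minimum met.
Weighted total:
  Case studies 87 × 0.15 = 13.05
  Reading responses 88 × 0.13 = 11.44
  Assignments 100 × 0.22 = 22
  Capstone 70 × 0.26 = 18.2
  Final exam 61 × 0.24 = 14.64
Sum = 79.33
79.33 is ≥ 77 and < 80 → C+

C+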